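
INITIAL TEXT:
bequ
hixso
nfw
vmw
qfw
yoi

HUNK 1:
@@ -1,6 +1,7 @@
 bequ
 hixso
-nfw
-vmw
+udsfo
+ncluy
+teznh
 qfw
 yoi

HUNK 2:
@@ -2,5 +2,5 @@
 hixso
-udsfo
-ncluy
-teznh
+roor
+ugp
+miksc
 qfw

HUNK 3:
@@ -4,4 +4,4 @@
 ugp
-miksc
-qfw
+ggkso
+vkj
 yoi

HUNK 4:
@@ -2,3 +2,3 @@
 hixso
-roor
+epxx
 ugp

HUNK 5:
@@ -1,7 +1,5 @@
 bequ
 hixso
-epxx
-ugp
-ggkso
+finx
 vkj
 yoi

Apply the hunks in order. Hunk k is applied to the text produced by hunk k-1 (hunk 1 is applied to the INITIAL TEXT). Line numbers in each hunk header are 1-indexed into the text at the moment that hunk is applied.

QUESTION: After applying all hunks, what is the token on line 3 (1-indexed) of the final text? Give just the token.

Hunk 1: at line 1 remove [nfw,vmw] add [udsfo,ncluy,teznh] -> 7 lines: bequ hixso udsfo ncluy teznh qfw yoi
Hunk 2: at line 2 remove [udsfo,ncluy,teznh] add [roor,ugp,miksc] -> 7 lines: bequ hixso roor ugp miksc qfw yoi
Hunk 3: at line 4 remove [miksc,qfw] add [ggkso,vkj] -> 7 lines: bequ hixso roor ugp ggkso vkj yoi
Hunk 4: at line 2 remove [roor] add [epxx] -> 7 lines: bequ hixso epxx ugp ggkso vkj yoi
Hunk 5: at line 1 remove [epxx,ugp,ggkso] add [finx] -> 5 lines: bequ hixso finx vkj yoi
Final line 3: finx

Answer: finx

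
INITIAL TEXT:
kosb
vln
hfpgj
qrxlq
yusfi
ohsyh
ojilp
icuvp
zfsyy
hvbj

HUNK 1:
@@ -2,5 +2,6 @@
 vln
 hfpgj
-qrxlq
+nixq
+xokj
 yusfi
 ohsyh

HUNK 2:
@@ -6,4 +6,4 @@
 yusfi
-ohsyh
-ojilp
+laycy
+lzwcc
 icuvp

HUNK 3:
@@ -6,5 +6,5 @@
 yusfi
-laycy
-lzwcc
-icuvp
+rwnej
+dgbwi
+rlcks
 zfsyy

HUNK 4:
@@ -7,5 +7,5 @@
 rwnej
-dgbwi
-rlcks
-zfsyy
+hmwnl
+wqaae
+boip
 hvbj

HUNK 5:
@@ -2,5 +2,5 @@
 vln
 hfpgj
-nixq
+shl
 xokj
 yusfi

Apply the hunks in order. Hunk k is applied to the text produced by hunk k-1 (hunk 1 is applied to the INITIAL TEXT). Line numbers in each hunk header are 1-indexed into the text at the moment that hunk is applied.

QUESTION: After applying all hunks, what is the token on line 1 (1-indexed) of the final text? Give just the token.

Answer: kosb

Derivation:
Hunk 1: at line 2 remove [qrxlq] add [nixq,xokj] -> 11 lines: kosb vln hfpgj nixq xokj yusfi ohsyh ojilp icuvp zfsyy hvbj
Hunk 2: at line 6 remove [ohsyh,ojilp] add [laycy,lzwcc] -> 11 lines: kosb vln hfpgj nixq xokj yusfi laycy lzwcc icuvp zfsyy hvbj
Hunk 3: at line 6 remove [laycy,lzwcc,icuvp] add [rwnej,dgbwi,rlcks] -> 11 lines: kosb vln hfpgj nixq xokj yusfi rwnej dgbwi rlcks zfsyy hvbj
Hunk 4: at line 7 remove [dgbwi,rlcks,zfsyy] add [hmwnl,wqaae,boip] -> 11 lines: kosb vln hfpgj nixq xokj yusfi rwnej hmwnl wqaae boip hvbj
Hunk 5: at line 2 remove [nixq] add [shl] -> 11 lines: kosb vln hfpgj shl xokj yusfi rwnej hmwnl wqaae boip hvbj
Final line 1: kosb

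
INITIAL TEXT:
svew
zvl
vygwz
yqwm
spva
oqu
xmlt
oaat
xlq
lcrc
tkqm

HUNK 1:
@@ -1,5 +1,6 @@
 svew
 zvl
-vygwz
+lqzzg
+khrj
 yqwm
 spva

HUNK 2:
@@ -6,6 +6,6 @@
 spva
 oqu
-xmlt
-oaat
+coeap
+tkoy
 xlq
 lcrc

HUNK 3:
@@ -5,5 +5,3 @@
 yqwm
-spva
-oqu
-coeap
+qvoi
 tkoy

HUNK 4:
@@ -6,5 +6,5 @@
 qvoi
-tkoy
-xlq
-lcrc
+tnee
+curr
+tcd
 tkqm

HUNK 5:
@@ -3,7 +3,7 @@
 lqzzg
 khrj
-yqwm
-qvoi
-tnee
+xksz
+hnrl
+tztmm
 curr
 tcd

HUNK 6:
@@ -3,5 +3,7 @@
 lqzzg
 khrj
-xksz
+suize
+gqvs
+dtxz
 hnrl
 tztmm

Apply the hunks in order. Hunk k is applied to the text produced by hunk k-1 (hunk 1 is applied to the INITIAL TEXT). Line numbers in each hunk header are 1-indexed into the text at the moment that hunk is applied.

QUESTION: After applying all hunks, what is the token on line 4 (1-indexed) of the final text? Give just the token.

Answer: khrj

Derivation:
Hunk 1: at line 1 remove [vygwz] add [lqzzg,khrj] -> 12 lines: svew zvl lqzzg khrj yqwm spva oqu xmlt oaat xlq lcrc tkqm
Hunk 2: at line 6 remove [xmlt,oaat] add [coeap,tkoy] -> 12 lines: svew zvl lqzzg khrj yqwm spva oqu coeap tkoy xlq lcrc tkqm
Hunk 3: at line 5 remove [spva,oqu,coeap] add [qvoi] -> 10 lines: svew zvl lqzzg khrj yqwm qvoi tkoy xlq lcrc tkqm
Hunk 4: at line 6 remove [tkoy,xlq,lcrc] add [tnee,curr,tcd] -> 10 lines: svew zvl lqzzg khrj yqwm qvoi tnee curr tcd tkqm
Hunk 5: at line 3 remove [yqwm,qvoi,tnee] add [xksz,hnrl,tztmm] -> 10 lines: svew zvl lqzzg khrj xksz hnrl tztmm curr tcd tkqm
Hunk 6: at line 3 remove [xksz] add [suize,gqvs,dtxz] -> 12 lines: svew zvl lqzzg khrj suize gqvs dtxz hnrl tztmm curr tcd tkqm
Final line 4: khrj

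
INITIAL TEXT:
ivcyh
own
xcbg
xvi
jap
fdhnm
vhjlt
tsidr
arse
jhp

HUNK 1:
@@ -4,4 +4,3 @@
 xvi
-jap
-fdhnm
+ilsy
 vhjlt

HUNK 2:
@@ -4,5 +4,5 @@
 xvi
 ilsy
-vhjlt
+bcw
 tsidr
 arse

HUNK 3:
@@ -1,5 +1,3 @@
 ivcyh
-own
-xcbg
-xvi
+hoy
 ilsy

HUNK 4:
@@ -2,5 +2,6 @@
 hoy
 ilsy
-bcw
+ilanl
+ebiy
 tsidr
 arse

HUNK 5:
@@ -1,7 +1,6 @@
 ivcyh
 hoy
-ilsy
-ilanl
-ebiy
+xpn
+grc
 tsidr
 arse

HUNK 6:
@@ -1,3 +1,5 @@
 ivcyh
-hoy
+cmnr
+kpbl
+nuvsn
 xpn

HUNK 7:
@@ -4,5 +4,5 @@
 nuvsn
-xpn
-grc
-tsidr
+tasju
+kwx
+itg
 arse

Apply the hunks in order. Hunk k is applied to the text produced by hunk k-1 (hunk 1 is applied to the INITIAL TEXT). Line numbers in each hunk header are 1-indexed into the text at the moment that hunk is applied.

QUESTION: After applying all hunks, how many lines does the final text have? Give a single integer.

Answer: 9

Derivation:
Hunk 1: at line 4 remove [jap,fdhnm] add [ilsy] -> 9 lines: ivcyh own xcbg xvi ilsy vhjlt tsidr arse jhp
Hunk 2: at line 4 remove [vhjlt] add [bcw] -> 9 lines: ivcyh own xcbg xvi ilsy bcw tsidr arse jhp
Hunk 3: at line 1 remove [own,xcbg,xvi] add [hoy] -> 7 lines: ivcyh hoy ilsy bcw tsidr arse jhp
Hunk 4: at line 2 remove [bcw] add [ilanl,ebiy] -> 8 lines: ivcyh hoy ilsy ilanl ebiy tsidr arse jhp
Hunk 5: at line 1 remove [ilsy,ilanl,ebiy] add [xpn,grc] -> 7 lines: ivcyh hoy xpn grc tsidr arse jhp
Hunk 6: at line 1 remove [hoy] add [cmnr,kpbl,nuvsn] -> 9 lines: ivcyh cmnr kpbl nuvsn xpn grc tsidr arse jhp
Hunk 7: at line 4 remove [xpn,grc,tsidr] add [tasju,kwx,itg] -> 9 lines: ivcyh cmnr kpbl nuvsn tasju kwx itg arse jhp
Final line count: 9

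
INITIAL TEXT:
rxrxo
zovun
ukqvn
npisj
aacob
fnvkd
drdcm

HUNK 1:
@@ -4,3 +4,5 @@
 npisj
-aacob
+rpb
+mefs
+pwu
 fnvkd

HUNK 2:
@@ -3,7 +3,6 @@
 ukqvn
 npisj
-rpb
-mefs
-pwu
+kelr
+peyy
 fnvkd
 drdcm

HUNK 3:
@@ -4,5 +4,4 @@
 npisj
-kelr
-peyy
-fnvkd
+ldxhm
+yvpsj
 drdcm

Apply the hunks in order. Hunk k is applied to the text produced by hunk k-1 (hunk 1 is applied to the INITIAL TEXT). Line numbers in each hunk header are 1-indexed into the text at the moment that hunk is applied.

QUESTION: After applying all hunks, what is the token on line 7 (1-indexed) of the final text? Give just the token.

Answer: drdcm

Derivation:
Hunk 1: at line 4 remove [aacob] add [rpb,mefs,pwu] -> 9 lines: rxrxo zovun ukqvn npisj rpb mefs pwu fnvkd drdcm
Hunk 2: at line 3 remove [rpb,mefs,pwu] add [kelr,peyy] -> 8 lines: rxrxo zovun ukqvn npisj kelr peyy fnvkd drdcm
Hunk 3: at line 4 remove [kelr,peyy,fnvkd] add [ldxhm,yvpsj] -> 7 lines: rxrxo zovun ukqvn npisj ldxhm yvpsj drdcm
Final line 7: drdcm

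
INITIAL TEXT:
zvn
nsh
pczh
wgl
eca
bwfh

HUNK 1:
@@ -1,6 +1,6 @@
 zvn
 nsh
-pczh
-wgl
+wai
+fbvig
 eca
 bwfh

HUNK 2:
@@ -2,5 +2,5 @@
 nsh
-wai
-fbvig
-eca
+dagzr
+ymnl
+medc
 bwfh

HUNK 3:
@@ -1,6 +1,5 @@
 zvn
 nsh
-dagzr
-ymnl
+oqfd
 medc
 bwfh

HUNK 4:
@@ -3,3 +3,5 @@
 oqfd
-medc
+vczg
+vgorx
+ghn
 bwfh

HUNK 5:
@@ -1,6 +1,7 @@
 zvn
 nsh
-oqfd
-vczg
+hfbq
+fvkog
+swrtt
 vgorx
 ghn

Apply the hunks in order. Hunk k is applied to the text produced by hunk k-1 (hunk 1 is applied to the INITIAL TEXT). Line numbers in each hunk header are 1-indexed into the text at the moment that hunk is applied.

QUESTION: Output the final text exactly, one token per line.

Answer: zvn
nsh
hfbq
fvkog
swrtt
vgorx
ghn
bwfh

Derivation:
Hunk 1: at line 1 remove [pczh,wgl] add [wai,fbvig] -> 6 lines: zvn nsh wai fbvig eca bwfh
Hunk 2: at line 2 remove [wai,fbvig,eca] add [dagzr,ymnl,medc] -> 6 lines: zvn nsh dagzr ymnl medc bwfh
Hunk 3: at line 1 remove [dagzr,ymnl] add [oqfd] -> 5 lines: zvn nsh oqfd medc bwfh
Hunk 4: at line 3 remove [medc] add [vczg,vgorx,ghn] -> 7 lines: zvn nsh oqfd vczg vgorx ghn bwfh
Hunk 5: at line 1 remove [oqfd,vczg] add [hfbq,fvkog,swrtt] -> 8 lines: zvn nsh hfbq fvkog swrtt vgorx ghn bwfh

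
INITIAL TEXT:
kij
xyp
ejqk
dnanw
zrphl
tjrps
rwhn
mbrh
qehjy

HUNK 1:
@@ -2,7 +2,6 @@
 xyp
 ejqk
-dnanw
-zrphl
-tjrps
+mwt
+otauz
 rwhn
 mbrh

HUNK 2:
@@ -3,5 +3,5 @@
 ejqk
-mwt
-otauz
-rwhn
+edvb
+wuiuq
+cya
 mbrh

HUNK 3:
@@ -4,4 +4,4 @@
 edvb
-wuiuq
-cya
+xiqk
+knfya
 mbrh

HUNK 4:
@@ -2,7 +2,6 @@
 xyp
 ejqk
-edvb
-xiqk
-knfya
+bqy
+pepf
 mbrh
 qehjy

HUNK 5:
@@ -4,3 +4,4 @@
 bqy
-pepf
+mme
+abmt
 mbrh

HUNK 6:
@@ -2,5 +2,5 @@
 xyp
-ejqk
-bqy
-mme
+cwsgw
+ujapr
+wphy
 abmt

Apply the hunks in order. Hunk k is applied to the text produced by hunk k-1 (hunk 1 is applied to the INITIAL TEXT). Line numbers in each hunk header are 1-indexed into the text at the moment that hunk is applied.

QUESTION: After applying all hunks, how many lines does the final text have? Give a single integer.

Hunk 1: at line 2 remove [dnanw,zrphl,tjrps] add [mwt,otauz] -> 8 lines: kij xyp ejqk mwt otauz rwhn mbrh qehjy
Hunk 2: at line 3 remove [mwt,otauz,rwhn] add [edvb,wuiuq,cya] -> 8 lines: kij xyp ejqk edvb wuiuq cya mbrh qehjy
Hunk 3: at line 4 remove [wuiuq,cya] add [xiqk,knfya] -> 8 lines: kij xyp ejqk edvb xiqk knfya mbrh qehjy
Hunk 4: at line 2 remove [edvb,xiqk,knfya] add [bqy,pepf] -> 7 lines: kij xyp ejqk bqy pepf mbrh qehjy
Hunk 5: at line 4 remove [pepf] add [mme,abmt] -> 8 lines: kij xyp ejqk bqy mme abmt mbrh qehjy
Hunk 6: at line 2 remove [ejqk,bqy,mme] add [cwsgw,ujapr,wphy] -> 8 lines: kij xyp cwsgw ujapr wphy abmt mbrh qehjy
Final line count: 8

Answer: 8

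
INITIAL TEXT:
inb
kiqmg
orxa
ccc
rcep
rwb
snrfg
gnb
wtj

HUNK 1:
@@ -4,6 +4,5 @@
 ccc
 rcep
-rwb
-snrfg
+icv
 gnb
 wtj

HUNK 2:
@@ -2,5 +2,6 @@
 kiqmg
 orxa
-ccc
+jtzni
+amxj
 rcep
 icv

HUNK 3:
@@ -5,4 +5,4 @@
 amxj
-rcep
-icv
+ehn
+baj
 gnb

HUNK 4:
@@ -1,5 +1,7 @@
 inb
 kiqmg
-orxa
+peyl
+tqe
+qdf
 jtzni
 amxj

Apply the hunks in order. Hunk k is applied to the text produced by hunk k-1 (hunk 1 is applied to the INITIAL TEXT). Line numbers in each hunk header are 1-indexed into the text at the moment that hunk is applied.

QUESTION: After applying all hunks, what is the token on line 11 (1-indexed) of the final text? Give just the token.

Answer: wtj

Derivation:
Hunk 1: at line 4 remove [rwb,snrfg] add [icv] -> 8 lines: inb kiqmg orxa ccc rcep icv gnb wtj
Hunk 2: at line 2 remove [ccc] add [jtzni,amxj] -> 9 lines: inb kiqmg orxa jtzni amxj rcep icv gnb wtj
Hunk 3: at line 5 remove [rcep,icv] add [ehn,baj] -> 9 lines: inb kiqmg orxa jtzni amxj ehn baj gnb wtj
Hunk 4: at line 1 remove [orxa] add [peyl,tqe,qdf] -> 11 lines: inb kiqmg peyl tqe qdf jtzni amxj ehn baj gnb wtj
Final line 11: wtj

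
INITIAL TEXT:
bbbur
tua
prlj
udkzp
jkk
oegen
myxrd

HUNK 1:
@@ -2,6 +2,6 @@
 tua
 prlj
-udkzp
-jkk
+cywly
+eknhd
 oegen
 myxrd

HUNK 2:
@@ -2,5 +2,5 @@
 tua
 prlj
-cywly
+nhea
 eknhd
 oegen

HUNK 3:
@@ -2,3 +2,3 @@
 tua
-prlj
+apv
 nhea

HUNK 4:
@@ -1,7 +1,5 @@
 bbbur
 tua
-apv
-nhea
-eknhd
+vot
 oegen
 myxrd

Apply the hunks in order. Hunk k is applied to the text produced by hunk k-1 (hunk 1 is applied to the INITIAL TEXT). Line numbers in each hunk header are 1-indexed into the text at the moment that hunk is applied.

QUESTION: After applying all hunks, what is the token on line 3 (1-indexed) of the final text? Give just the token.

Answer: vot

Derivation:
Hunk 1: at line 2 remove [udkzp,jkk] add [cywly,eknhd] -> 7 lines: bbbur tua prlj cywly eknhd oegen myxrd
Hunk 2: at line 2 remove [cywly] add [nhea] -> 7 lines: bbbur tua prlj nhea eknhd oegen myxrd
Hunk 3: at line 2 remove [prlj] add [apv] -> 7 lines: bbbur tua apv nhea eknhd oegen myxrd
Hunk 4: at line 1 remove [apv,nhea,eknhd] add [vot] -> 5 lines: bbbur tua vot oegen myxrd
Final line 3: vot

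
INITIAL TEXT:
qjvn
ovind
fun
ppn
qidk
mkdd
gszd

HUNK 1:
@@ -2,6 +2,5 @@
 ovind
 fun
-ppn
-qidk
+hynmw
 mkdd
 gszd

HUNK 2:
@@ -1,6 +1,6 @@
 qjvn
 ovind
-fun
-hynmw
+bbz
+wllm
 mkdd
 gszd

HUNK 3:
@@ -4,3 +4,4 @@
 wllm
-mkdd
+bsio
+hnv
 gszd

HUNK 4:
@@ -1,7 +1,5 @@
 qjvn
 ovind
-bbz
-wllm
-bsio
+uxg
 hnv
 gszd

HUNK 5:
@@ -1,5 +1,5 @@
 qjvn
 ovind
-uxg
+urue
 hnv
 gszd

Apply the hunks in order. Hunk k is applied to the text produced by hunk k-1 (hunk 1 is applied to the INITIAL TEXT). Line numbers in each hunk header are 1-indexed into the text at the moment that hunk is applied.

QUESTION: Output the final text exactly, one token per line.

Answer: qjvn
ovind
urue
hnv
gszd

Derivation:
Hunk 1: at line 2 remove [ppn,qidk] add [hynmw] -> 6 lines: qjvn ovind fun hynmw mkdd gszd
Hunk 2: at line 1 remove [fun,hynmw] add [bbz,wllm] -> 6 lines: qjvn ovind bbz wllm mkdd gszd
Hunk 3: at line 4 remove [mkdd] add [bsio,hnv] -> 7 lines: qjvn ovind bbz wllm bsio hnv gszd
Hunk 4: at line 1 remove [bbz,wllm,bsio] add [uxg] -> 5 lines: qjvn ovind uxg hnv gszd
Hunk 5: at line 1 remove [uxg] add [urue] -> 5 lines: qjvn ovind urue hnv gszd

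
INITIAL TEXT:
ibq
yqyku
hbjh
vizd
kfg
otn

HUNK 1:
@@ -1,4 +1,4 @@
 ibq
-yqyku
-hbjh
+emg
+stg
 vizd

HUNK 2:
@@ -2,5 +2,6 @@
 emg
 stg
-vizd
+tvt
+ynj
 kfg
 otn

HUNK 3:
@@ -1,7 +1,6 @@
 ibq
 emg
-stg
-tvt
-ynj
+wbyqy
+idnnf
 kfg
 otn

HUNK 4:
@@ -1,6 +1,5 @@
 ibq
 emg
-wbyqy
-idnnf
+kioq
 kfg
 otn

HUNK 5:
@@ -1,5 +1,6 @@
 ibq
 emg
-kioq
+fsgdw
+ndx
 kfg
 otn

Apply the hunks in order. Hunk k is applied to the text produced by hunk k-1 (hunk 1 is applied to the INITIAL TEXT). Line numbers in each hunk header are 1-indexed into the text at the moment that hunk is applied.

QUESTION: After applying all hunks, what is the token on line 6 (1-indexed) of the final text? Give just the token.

Hunk 1: at line 1 remove [yqyku,hbjh] add [emg,stg] -> 6 lines: ibq emg stg vizd kfg otn
Hunk 2: at line 2 remove [vizd] add [tvt,ynj] -> 7 lines: ibq emg stg tvt ynj kfg otn
Hunk 3: at line 1 remove [stg,tvt,ynj] add [wbyqy,idnnf] -> 6 lines: ibq emg wbyqy idnnf kfg otn
Hunk 4: at line 1 remove [wbyqy,idnnf] add [kioq] -> 5 lines: ibq emg kioq kfg otn
Hunk 5: at line 1 remove [kioq] add [fsgdw,ndx] -> 6 lines: ibq emg fsgdw ndx kfg otn
Final line 6: otn

Answer: otn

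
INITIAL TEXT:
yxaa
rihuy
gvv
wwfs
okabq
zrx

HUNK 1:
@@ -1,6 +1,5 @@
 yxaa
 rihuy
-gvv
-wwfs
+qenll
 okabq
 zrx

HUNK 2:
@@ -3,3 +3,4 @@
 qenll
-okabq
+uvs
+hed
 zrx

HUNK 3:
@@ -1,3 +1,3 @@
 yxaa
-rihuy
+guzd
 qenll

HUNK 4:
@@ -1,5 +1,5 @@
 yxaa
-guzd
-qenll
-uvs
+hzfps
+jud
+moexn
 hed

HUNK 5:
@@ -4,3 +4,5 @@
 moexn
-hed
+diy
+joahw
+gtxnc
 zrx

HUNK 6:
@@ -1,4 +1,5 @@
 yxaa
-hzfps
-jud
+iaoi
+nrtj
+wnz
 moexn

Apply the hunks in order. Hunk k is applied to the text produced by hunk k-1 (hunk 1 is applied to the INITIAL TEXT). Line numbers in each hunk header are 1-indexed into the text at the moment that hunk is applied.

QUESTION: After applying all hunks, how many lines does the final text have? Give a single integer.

Answer: 9

Derivation:
Hunk 1: at line 1 remove [gvv,wwfs] add [qenll] -> 5 lines: yxaa rihuy qenll okabq zrx
Hunk 2: at line 3 remove [okabq] add [uvs,hed] -> 6 lines: yxaa rihuy qenll uvs hed zrx
Hunk 3: at line 1 remove [rihuy] add [guzd] -> 6 lines: yxaa guzd qenll uvs hed zrx
Hunk 4: at line 1 remove [guzd,qenll,uvs] add [hzfps,jud,moexn] -> 6 lines: yxaa hzfps jud moexn hed zrx
Hunk 5: at line 4 remove [hed] add [diy,joahw,gtxnc] -> 8 lines: yxaa hzfps jud moexn diy joahw gtxnc zrx
Hunk 6: at line 1 remove [hzfps,jud] add [iaoi,nrtj,wnz] -> 9 lines: yxaa iaoi nrtj wnz moexn diy joahw gtxnc zrx
Final line count: 9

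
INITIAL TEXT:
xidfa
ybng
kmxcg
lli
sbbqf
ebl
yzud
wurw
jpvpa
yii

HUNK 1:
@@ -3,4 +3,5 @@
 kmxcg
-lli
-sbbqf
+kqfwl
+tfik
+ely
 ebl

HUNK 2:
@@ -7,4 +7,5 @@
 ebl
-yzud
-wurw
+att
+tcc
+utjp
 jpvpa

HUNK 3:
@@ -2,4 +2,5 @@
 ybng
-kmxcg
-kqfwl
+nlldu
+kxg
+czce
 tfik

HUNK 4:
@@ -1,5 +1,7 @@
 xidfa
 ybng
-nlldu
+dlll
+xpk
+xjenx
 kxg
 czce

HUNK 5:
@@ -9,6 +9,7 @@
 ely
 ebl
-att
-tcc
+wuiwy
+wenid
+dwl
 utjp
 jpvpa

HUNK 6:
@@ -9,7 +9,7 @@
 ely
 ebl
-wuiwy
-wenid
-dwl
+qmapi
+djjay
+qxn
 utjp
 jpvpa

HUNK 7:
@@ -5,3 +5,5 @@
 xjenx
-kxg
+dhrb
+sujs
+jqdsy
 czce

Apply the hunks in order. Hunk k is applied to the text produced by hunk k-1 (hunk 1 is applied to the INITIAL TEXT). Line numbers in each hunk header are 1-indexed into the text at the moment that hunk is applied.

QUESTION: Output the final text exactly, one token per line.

Hunk 1: at line 3 remove [lli,sbbqf] add [kqfwl,tfik,ely] -> 11 lines: xidfa ybng kmxcg kqfwl tfik ely ebl yzud wurw jpvpa yii
Hunk 2: at line 7 remove [yzud,wurw] add [att,tcc,utjp] -> 12 lines: xidfa ybng kmxcg kqfwl tfik ely ebl att tcc utjp jpvpa yii
Hunk 3: at line 2 remove [kmxcg,kqfwl] add [nlldu,kxg,czce] -> 13 lines: xidfa ybng nlldu kxg czce tfik ely ebl att tcc utjp jpvpa yii
Hunk 4: at line 1 remove [nlldu] add [dlll,xpk,xjenx] -> 15 lines: xidfa ybng dlll xpk xjenx kxg czce tfik ely ebl att tcc utjp jpvpa yii
Hunk 5: at line 9 remove [att,tcc] add [wuiwy,wenid,dwl] -> 16 lines: xidfa ybng dlll xpk xjenx kxg czce tfik ely ebl wuiwy wenid dwl utjp jpvpa yii
Hunk 6: at line 9 remove [wuiwy,wenid,dwl] add [qmapi,djjay,qxn] -> 16 lines: xidfa ybng dlll xpk xjenx kxg czce tfik ely ebl qmapi djjay qxn utjp jpvpa yii
Hunk 7: at line 5 remove [kxg] add [dhrb,sujs,jqdsy] -> 18 lines: xidfa ybng dlll xpk xjenx dhrb sujs jqdsy czce tfik ely ebl qmapi djjay qxn utjp jpvpa yii

Answer: xidfa
ybng
dlll
xpk
xjenx
dhrb
sujs
jqdsy
czce
tfik
ely
ebl
qmapi
djjay
qxn
utjp
jpvpa
yii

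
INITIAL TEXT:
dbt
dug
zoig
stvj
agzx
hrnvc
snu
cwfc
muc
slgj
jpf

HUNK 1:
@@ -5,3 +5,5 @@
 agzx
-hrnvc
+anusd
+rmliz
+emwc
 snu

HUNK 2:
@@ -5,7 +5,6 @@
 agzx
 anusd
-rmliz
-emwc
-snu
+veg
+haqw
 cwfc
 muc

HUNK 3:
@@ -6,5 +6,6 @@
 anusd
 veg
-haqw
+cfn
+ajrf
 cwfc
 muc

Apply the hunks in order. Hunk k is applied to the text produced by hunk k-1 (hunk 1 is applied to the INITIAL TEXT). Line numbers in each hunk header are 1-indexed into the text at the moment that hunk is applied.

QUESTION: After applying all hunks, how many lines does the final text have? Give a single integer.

Hunk 1: at line 5 remove [hrnvc] add [anusd,rmliz,emwc] -> 13 lines: dbt dug zoig stvj agzx anusd rmliz emwc snu cwfc muc slgj jpf
Hunk 2: at line 5 remove [rmliz,emwc,snu] add [veg,haqw] -> 12 lines: dbt dug zoig stvj agzx anusd veg haqw cwfc muc slgj jpf
Hunk 3: at line 6 remove [haqw] add [cfn,ajrf] -> 13 lines: dbt dug zoig stvj agzx anusd veg cfn ajrf cwfc muc slgj jpf
Final line count: 13

Answer: 13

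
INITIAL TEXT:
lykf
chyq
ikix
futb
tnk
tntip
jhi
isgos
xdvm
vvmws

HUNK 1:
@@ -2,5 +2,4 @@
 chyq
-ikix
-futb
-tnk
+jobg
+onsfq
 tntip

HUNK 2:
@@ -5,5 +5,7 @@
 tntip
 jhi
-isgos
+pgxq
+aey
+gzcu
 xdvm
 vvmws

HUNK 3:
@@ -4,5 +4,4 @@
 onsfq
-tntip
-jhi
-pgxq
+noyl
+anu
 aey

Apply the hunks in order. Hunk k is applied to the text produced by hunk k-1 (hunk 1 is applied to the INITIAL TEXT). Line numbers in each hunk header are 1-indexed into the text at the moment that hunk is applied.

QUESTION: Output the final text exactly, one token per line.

Hunk 1: at line 2 remove [ikix,futb,tnk] add [jobg,onsfq] -> 9 lines: lykf chyq jobg onsfq tntip jhi isgos xdvm vvmws
Hunk 2: at line 5 remove [isgos] add [pgxq,aey,gzcu] -> 11 lines: lykf chyq jobg onsfq tntip jhi pgxq aey gzcu xdvm vvmws
Hunk 3: at line 4 remove [tntip,jhi,pgxq] add [noyl,anu] -> 10 lines: lykf chyq jobg onsfq noyl anu aey gzcu xdvm vvmws

Answer: lykf
chyq
jobg
onsfq
noyl
anu
aey
gzcu
xdvm
vvmws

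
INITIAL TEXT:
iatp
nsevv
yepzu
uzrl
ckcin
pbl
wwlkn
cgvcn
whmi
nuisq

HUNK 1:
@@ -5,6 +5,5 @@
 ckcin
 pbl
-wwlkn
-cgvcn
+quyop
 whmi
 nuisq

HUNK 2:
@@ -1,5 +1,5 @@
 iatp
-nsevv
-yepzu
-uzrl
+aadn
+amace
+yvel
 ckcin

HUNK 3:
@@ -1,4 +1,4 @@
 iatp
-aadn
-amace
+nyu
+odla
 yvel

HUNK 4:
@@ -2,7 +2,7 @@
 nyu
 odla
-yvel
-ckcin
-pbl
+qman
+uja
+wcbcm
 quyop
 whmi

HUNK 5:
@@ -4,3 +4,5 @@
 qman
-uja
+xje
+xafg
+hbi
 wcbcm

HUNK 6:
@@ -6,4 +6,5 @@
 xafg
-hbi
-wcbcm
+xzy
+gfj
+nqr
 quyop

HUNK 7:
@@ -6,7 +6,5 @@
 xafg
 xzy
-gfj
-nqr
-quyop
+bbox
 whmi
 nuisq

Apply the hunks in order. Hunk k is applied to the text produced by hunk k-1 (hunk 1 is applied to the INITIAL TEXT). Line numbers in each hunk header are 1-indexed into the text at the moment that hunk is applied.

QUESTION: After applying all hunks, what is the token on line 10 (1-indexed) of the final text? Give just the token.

Hunk 1: at line 5 remove [wwlkn,cgvcn] add [quyop] -> 9 lines: iatp nsevv yepzu uzrl ckcin pbl quyop whmi nuisq
Hunk 2: at line 1 remove [nsevv,yepzu,uzrl] add [aadn,amace,yvel] -> 9 lines: iatp aadn amace yvel ckcin pbl quyop whmi nuisq
Hunk 3: at line 1 remove [aadn,amace] add [nyu,odla] -> 9 lines: iatp nyu odla yvel ckcin pbl quyop whmi nuisq
Hunk 4: at line 2 remove [yvel,ckcin,pbl] add [qman,uja,wcbcm] -> 9 lines: iatp nyu odla qman uja wcbcm quyop whmi nuisq
Hunk 5: at line 4 remove [uja] add [xje,xafg,hbi] -> 11 lines: iatp nyu odla qman xje xafg hbi wcbcm quyop whmi nuisq
Hunk 6: at line 6 remove [hbi,wcbcm] add [xzy,gfj,nqr] -> 12 lines: iatp nyu odla qman xje xafg xzy gfj nqr quyop whmi nuisq
Hunk 7: at line 6 remove [gfj,nqr,quyop] add [bbox] -> 10 lines: iatp nyu odla qman xje xafg xzy bbox whmi nuisq
Final line 10: nuisq

Answer: nuisq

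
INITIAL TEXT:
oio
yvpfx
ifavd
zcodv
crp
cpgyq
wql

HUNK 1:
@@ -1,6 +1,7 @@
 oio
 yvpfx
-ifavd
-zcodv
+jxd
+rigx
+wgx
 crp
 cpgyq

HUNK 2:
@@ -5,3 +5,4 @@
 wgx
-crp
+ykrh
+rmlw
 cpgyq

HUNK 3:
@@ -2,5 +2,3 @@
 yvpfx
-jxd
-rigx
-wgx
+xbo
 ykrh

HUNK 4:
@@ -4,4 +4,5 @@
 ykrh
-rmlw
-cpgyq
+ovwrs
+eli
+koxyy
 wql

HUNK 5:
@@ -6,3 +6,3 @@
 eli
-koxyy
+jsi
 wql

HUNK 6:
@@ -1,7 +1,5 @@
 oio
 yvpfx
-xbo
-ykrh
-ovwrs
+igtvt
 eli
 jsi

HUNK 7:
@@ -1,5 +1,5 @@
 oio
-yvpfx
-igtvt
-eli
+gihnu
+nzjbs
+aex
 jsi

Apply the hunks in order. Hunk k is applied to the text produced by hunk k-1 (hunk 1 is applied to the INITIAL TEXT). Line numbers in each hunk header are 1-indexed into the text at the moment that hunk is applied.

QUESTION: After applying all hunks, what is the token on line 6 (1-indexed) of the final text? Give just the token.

Answer: wql

Derivation:
Hunk 1: at line 1 remove [ifavd,zcodv] add [jxd,rigx,wgx] -> 8 lines: oio yvpfx jxd rigx wgx crp cpgyq wql
Hunk 2: at line 5 remove [crp] add [ykrh,rmlw] -> 9 lines: oio yvpfx jxd rigx wgx ykrh rmlw cpgyq wql
Hunk 3: at line 2 remove [jxd,rigx,wgx] add [xbo] -> 7 lines: oio yvpfx xbo ykrh rmlw cpgyq wql
Hunk 4: at line 4 remove [rmlw,cpgyq] add [ovwrs,eli,koxyy] -> 8 lines: oio yvpfx xbo ykrh ovwrs eli koxyy wql
Hunk 5: at line 6 remove [koxyy] add [jsi] -> 8 lines: oio yvpfx xbo ykrh ovwrs eli jsi wql
Hunk 6: at line 1 remove [xbo,ykrh,ovwrs] add [igtvt] -> 6 lines: oio yvpfx igtvt eli jsi wql
Hunk 7: at line 1 remove [yvpfx,igtvt,eli] add [gihnu,nzjbs,aex] -> 6 lines: oio gihnu nzjbs aex jsi wql
Final line 6: wql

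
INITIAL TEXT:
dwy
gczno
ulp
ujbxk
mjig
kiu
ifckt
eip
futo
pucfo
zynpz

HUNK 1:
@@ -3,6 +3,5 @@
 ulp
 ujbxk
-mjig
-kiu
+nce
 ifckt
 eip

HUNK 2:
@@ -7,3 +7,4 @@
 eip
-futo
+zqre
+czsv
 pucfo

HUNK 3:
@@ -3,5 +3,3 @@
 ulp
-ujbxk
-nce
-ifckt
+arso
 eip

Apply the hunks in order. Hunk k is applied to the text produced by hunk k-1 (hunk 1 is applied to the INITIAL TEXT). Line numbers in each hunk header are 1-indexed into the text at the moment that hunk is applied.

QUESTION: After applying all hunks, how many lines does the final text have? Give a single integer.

Hunk 1: at line 3 remove [mjig,kiu] add [nce] -> 10 lines: dwy gczno ulp ujbxk nce ifckt eip futo pucfo zynpz
Hunk 2: at line 7 remove [futo] add [zqre,czsv] -> 11 lines: dwy gczno ulp ujbxk nce ifckt eip zqre czsv pucfo zynpz
Hunk 3: at line 3 remove [ujbxk,nce,ifckt] add [arso] -> 9 lines: dwy gczno ulp arso eip zqre czsv pucfo zynpz
Final line count: 9

Answer: 9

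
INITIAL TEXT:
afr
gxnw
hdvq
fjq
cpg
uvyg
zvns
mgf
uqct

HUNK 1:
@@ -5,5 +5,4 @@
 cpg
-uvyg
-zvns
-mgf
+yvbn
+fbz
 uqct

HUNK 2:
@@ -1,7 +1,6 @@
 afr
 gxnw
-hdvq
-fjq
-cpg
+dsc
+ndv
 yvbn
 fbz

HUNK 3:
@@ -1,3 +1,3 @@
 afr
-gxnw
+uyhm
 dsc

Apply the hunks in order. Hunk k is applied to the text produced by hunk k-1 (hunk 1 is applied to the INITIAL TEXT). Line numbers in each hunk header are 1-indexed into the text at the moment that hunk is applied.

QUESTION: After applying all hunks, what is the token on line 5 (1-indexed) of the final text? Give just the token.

Hunk 1: at line 5 remove [uvyg,zvns,mgf] add [yvbn,fbz] -> 8 lines: afr gxnw hdvq fjq cpg yvbn fbz uqct
Hunk 2: at line 1 remove [hdvq,fjq,cpg] add [dsc,ndv] -> 7 lines: afr gxnw dsc ndv yvbn fbz uqct
Hunk 3: at line 1 remove [gxnw] add [uyhm] -> 7 lines: afr uyhm dsc ndv yvbn fbz uqct
Final line 5: yvbn

Answer: yvbn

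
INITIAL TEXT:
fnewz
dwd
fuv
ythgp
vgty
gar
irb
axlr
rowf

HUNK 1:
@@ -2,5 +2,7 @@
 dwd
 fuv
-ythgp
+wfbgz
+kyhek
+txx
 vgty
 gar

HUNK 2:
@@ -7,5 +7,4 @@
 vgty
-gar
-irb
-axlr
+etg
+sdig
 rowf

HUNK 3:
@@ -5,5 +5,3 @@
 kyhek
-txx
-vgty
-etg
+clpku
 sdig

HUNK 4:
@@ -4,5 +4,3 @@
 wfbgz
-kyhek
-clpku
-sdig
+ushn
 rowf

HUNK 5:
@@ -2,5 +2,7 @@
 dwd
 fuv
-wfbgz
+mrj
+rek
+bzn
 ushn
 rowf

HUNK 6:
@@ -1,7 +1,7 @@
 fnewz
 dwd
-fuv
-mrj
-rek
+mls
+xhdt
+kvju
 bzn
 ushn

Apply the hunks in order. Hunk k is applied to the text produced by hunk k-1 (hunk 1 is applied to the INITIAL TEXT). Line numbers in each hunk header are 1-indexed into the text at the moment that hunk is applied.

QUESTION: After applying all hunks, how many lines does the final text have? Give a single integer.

Answer: 8

Derivation:
Hunk 1: at line 2 remove [ythgp] add [wfbgz,kyhek,txx] -> 11 lines: fnewz dwd fuv wfbgz kyhek txx vgty gar irb axlr rowf
Hunk 2: at line 7 remove [gar,irb,axlr] add [etg,sdig] -> 10 lines: fnewz dwd fuv wfbgz kyhek txx vgty etg sdig rowf
Hunk 3: at line 5 remove [txx,vgty,etg] add [clpku] -> 8 lines: fnewz dwd fuv wfbgz kyhek clpku sdig rowf
Hunk 4: at line 4 remove [kyhek,clpku,sdig] add [ushn] -> 6 lines: fnewz dwd fuv wfbgz ushn rowf
Hunk 5: at line 2 remove [wfbgz] add [mrj,rek,bzn] -> 8 lines: fnewz dwd fuv mrj rek bzn ushn rowf
Hunk 6: at line 1 remove [fuv,mrj,rek] add [mls,xhdt,kvju] -> 8 lines: fnewz dwd mls xhdt kvju bzn ushn rowf
Final line count: 8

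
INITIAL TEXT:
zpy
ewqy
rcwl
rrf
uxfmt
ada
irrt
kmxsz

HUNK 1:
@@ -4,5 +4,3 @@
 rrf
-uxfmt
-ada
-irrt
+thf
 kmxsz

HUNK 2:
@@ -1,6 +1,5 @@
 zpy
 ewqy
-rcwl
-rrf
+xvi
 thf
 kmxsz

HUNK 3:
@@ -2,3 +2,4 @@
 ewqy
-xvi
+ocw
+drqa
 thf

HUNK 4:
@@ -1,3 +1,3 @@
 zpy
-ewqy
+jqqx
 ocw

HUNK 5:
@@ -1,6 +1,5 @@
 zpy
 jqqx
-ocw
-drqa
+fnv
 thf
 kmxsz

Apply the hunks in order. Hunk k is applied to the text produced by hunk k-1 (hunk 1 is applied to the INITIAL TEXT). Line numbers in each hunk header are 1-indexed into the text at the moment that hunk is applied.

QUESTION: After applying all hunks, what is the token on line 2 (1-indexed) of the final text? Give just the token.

Hunk 1: at line 4 remove [uxfmt,ada,irrt] add [thf] -> 6 lines: zpy ewqy rcwl rrf thf kmxsz
Hunk 2: at line 1 remove [rcwl,rrf] add [xvi] -> 5 lines: zpy ewqy xvi thf kmxsz
Hunk 3: at line 2 remove [xvi] add [ocw,drqa] -> 6 lines: zpy ewqy ocw drqa thf kmxsz
Hunk 4: at line 1 remove [ewqy] add [jqqx] -> 6 lines: zpy jqqx ocw drqa thf kmxsz
Hunk 5: at line 1 remove [ocw,drqa] add [fnv] -> 5 lines: zpy jqqx fnv thf kmxsz
Final line 2: jqqx

Answer: jqqx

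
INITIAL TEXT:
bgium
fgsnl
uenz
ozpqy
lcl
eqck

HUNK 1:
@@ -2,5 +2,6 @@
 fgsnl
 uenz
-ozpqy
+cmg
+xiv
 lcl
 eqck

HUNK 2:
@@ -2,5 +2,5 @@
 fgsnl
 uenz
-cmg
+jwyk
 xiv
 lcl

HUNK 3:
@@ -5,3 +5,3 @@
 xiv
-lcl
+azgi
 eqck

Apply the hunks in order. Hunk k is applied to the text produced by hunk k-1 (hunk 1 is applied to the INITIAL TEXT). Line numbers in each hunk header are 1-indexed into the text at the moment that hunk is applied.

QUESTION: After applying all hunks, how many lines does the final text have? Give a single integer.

Hunk 1: at line 2 remove [ozpqy] add [cmg,xiv] -> 7 lines: bgium fgsnl uenz cmg xiv lcl eqck
Hunk 2: at line 2 remove [cmg] add [jwyk] -> 7 lines: bgium fgsnl uenz jwyk xiv lcl eqck
Hunk 3: at line 5 remove [lcl] add [azgi] -> 7 lines: bgium fgsnl uenz jwyk xiv azgi eqck
Final line count: 7

Answer: 7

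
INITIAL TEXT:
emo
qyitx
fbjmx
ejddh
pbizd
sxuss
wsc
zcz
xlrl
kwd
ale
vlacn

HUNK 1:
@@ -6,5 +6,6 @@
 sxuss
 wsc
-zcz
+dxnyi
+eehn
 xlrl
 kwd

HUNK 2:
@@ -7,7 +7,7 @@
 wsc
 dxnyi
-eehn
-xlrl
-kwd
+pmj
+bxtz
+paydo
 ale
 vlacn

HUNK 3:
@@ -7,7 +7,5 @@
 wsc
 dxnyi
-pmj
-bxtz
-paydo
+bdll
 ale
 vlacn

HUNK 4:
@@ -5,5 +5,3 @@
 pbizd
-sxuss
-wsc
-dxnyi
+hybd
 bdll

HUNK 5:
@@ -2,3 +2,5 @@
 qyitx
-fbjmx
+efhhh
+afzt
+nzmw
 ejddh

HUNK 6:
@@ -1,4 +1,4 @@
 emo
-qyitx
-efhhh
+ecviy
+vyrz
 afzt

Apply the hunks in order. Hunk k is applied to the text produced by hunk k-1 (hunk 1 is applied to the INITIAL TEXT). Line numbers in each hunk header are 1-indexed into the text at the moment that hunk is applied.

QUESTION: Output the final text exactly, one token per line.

Answer: emo
ecviy
vyrz
afzt
nzmw
ejddh
pbizd
hybd
bdll
ale
vlacn

Derivation:
Hunk 1: at line 6 remove [zcz] add [dxnyi,eehn] -> 13 lines: emo qyitx fbjmx ejddh pbizd sxuss wsc dxnyi eehn xlrl kwd ale vlacn
Hunk 2: at line 7 remove [eehn,xlrl,kwd] add [pmj,bxtz,paydo] -> 13 lines: emo qyitx fbjmx ejddh pbizd sxuss wsc dxnyi pmj bxtz paydo ale vlacn
Hunk 3: at line 7 remove [pmj,bxtz,paydo] add [bdll] -> 11 lines: emo qyitx fbjmx ejddh pbizd sxuss wsc dxnyi bdll ale vlacn
Hunk 4: at line 5 remove [sxuss,wsc,dxnyi] add [hybd] -> 9 lines: emo qyitx fbjmx ejddh pbizd hybd bdll ale vlacn
Hunk 5: at line 2 remove [fbjmx] add [efhhh,afzt,nzmw] -> 11 lines: emo qyitx efhhh afzt nzmw ejddh pbizd hybd bdll ale vlacn
Hunk 6: at line 1 remove [qyitx,efhhh] add [ecviy,vyrz] -> 11 lines: emo ecviy vyrz afzt nzmw ejddh pbizd hybd bdll ale vlacn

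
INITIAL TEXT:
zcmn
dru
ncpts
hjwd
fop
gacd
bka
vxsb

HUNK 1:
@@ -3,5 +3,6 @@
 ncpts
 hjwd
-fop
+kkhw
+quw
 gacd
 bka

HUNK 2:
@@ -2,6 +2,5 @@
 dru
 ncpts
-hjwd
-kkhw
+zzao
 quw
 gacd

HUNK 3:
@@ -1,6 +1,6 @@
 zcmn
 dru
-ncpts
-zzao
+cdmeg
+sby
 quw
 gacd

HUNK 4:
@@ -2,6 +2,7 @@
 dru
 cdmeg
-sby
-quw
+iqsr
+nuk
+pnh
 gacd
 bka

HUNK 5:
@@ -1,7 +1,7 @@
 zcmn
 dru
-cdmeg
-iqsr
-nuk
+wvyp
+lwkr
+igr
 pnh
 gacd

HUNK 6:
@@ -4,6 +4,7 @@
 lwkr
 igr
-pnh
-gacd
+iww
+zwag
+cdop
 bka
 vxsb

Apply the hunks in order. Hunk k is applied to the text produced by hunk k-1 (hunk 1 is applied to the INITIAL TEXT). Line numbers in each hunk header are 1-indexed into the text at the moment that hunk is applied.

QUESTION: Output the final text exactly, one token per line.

Answer: zcmn
dru
wvyp
lwkr
igr
iww
zwag
cdop
bka
vxsb

Derivation:
Hunk 1: at line 3 remove [fop] add [kkhw,quw] -> 9 lines: zcmn dru ncpts hjwd kkhw quw gacd bka vxsb
Hunk 2: at line 2 remove [hjwd,kkhw] add [zzao] -> 8 lines: zcmn dru ncpts zzao quw gacd bka vxsb
Hunk 3: at line 1 remove [ncpts,zzao] add [cdmeg,sby] -> 8 lines: zcmn dru cdmeg sby quw gacd bka vxsb
Hunk 4: at line 2 remove [sby,quw] add [iqsr,nuk,pnh] -> 9 lines: zcmn dru cdmeg iqsr nuk pnh gacd bka vxsb
Hunk 5: at line 1 remove [cdmeg,iqsr,nuk] add [wvyp,lwkr,igr] -> 9 lines: zcmn dru wvyp lwkr igr pnh gacd bka vxsb
Hunk 6: at line 4 remove [pnh,gacd] add [iww,zwag,cdop] -> 10 lines: zcmn dru wvyp lwkr igr iww zwag cdop bka vxsb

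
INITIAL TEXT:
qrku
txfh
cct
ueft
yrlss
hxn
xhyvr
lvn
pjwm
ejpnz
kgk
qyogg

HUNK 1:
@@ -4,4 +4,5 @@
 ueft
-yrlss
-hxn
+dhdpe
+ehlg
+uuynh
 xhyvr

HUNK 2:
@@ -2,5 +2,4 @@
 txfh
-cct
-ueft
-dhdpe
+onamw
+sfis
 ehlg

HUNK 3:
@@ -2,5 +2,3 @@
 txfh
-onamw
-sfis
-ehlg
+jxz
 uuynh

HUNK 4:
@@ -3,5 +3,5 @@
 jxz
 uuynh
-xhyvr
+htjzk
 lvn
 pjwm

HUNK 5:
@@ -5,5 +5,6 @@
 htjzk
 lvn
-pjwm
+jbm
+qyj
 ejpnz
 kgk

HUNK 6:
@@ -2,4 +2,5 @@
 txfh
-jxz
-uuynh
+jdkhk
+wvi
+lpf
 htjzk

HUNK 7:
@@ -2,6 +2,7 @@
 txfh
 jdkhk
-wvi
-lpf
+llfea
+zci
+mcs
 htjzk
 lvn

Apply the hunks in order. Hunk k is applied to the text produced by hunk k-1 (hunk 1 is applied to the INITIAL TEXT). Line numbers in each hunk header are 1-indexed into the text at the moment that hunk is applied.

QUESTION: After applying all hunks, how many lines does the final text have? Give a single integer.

Hunk 1: at line 4 remove [yrlss,hxn] add [dhdpe,ehlg,uuynh] -> 13 lines: qrku txfh cct ueft dhdpe ehlg uuynh xhyvr lvn pjwm ejpnz kgk qyogg
Hunk 2: at line 2 remove [cct,ueft,dhdpe] add [onamw,sfis] -> 12 lines: qrku txfh onamw sfis ehlg uuynh xhyvr lvn pjwm ejpnz kgk qyogg
Hunk 3: at line 2 remove [onamw,sfis,ehlg] add [jxz] -> 10 lines: qrku txfh jxz uuynh xhyvr lvn pjwm ejpnz kgk qyogg
Hunk 4: at line 3 remove [xhyvr] add [htjzk] -> 10 lines: qrku txfh jxz uuynh htjzk lvn pjwm ejpnz kgk qyogg
Hunk 5: at line 5 remove [pjwm] add [jbm,qyj] -> 11 lines: qrku txfh jxz uuynh htjzk lvn jbm qyj ejpnz kgk qyogg
Hunk 6: at line 2 remove [jxz,uuynh] add [jdkhk,wvi,lpf] -> 12 lines: qrku txfh jdkhk wvi lpf htjzk lvn jbm qyj ejpnz kgk qyogg
Hunk 7: at line 2 remove [wvi,lpf] add [llfea,zci,mcs] -> 13 lines: qrku txfh jdkhk llfea zci mcs htjzk lvn jbm qyj ejpnz kgk qyogg
Final line count: 13

Answer: 13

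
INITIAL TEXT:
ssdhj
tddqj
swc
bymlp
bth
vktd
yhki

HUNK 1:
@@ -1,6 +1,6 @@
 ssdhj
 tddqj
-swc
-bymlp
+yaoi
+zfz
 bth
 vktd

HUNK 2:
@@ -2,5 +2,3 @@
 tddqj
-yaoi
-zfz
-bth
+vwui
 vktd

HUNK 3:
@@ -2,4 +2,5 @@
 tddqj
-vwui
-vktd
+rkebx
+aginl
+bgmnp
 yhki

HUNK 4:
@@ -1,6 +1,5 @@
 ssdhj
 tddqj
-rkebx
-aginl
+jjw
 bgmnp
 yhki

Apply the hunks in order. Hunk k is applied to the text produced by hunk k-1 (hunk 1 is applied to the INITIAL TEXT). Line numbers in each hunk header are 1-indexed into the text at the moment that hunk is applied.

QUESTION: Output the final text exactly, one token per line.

Hunk 1: at line 1 remove [swc,bymlp] add [yaoi,zfz] -> 7 lines: ssdhj tddqj yaoi zfz bth vktd yhki
Hunk 2: at line 2 remove [yaoi,zfz,bth] add [vwui] -> 5 lines: ssdhj tddqj vwui vktd yhki
Hunk 3: at line 2 remove [vwui,vktd] add [rkebx,aginl,bgmnp] -> 6 lines: ssdhj tddqj rkebx aginl bgmnp yhki
Hunk 4: at line 1 remove [rkebx,aginl] add [jjw] -> 5 lines: ssdhj tddqj jjw bgmnp yhki

Answer: ssdhj
tddqj
jjw
bgmnp
yhki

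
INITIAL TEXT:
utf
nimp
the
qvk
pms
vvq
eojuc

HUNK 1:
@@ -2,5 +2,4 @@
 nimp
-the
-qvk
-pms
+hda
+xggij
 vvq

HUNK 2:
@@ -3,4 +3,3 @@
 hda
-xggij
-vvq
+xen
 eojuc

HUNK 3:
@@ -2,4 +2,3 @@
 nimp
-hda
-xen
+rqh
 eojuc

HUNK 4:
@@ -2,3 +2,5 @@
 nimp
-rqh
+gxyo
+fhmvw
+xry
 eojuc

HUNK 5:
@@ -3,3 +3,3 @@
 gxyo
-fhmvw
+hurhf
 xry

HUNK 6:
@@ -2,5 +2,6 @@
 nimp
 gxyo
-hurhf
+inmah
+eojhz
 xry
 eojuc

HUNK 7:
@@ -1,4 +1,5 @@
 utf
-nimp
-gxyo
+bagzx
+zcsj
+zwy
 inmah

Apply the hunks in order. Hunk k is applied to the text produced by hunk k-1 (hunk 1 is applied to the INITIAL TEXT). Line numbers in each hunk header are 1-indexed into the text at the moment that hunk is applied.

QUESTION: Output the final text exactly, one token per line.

Hunk 1: at line 2 remove [the,qvk,pms] add [hda,xggij] -> 6 lines: utf nimp hda xggij vvq eojuc
Hunk 2: at line 3 remove [xggij,vvq] add [xen] -> 5 lines: utf nimp hda xen eojuc
Hunk 3: at line 2 remove [hda,xen] add [rqh] -> 4 lines: utf nimp rqh eojuc
Hunk 4: at line 2 remove [rqh] add [gxyo,fhmvw,xry] -> 6 lines: utf nimp gxyo fhmvw xry eojuc
Hunk 5: at line 3 remove [fhmvw] add [hurhf] -> 6 lines: utf nimp gxyo hurhf xry eojuc
Hunk 6: at line 2 remove [hurhf] add [inmah,eojhz] -> 7 lines: utf nimp gxyo inmah eojhz xry eojuc
Hunk 7: at line 1 remove [nimp,gxyo] add [bagzx,zcsj,zwy] -> 8 lines: utf bagzx zcsj zwy inmah eojhz xry eojuc

Answer: utf
bagzx
zcsj
zwy
inmah
eojhz
xry
eojuc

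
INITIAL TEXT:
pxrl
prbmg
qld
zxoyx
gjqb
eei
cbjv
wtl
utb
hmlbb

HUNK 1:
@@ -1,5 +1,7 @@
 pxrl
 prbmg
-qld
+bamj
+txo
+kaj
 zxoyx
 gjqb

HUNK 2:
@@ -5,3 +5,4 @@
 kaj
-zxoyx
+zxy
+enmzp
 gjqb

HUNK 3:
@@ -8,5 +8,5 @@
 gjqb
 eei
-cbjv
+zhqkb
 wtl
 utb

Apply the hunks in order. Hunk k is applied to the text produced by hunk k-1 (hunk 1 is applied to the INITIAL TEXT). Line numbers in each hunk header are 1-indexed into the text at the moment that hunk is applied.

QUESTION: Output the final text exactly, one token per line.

Answer: pxrl
prbmg
bamj
txo
kaj
zxy
enmzp
gjqb
eei
zhqkb
wtl
utb
hmlbb

Derivation:
Hunk 1: at line 1 remove [qld] add [bamj,txo,kaj] -> 12 lines: pxrl prbmg bamj txo kaj zxoyx gjqb eei cbjv wtl utb hmlbb
Hunk 2: at line 5 remove [zxoyx] add [zxy,enmzp] -> 13 lines: pxrl prbmg bamj txo kaj zxy enmzp gjqb eei cbjv wtl utb hmlbb
Hunk 3: at line 8 remove [cbjv] add [zhqkb] -> 13 lines: pxrl prbmg bamj txo kaj zxy enmzp gjqb eei zhqkb wtl utb hmlbb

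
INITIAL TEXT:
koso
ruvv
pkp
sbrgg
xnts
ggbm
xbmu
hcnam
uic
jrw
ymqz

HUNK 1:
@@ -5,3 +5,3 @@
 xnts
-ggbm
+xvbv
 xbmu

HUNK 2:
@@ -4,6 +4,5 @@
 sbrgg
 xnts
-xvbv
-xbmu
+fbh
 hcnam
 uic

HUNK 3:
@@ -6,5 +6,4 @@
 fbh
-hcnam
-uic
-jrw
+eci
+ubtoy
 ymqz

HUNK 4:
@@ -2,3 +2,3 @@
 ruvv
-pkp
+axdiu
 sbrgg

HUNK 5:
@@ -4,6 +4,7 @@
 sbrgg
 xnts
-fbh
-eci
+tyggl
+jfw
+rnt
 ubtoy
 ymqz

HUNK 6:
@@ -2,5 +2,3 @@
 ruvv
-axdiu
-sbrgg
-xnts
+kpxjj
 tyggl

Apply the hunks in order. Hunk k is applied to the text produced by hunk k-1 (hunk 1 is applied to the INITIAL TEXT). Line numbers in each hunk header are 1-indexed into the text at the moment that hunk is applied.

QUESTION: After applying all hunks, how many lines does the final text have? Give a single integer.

Answer: 8

Derivation:
Hunk 1: at line 5 remove [ggbm] add [xvbv] -> 11 lines: koso ruvv pkp sbrgg xnts xvbv xbmu hcnam uic jrw ymqz
Hunk 2: at line 4 remove [xvbv,xbmu] add [fbh] -> 10 lines: koso ruvv pkp sbrgg xnts fbh hcnam uic jrw ymqz
Hunk 3: at line 6 remove [hcnam,uic,jrw] add [eci,ubtoy] -> 9 lines: koso ruvv pkp sbrgg xnts fbh eci ubtoy ymqz
Hunk 4: at line 2 remove [pkp] add [axdiu] -> 9 lines: koso ruvv axdiu sbrgg xnts fbh eci ubtoy ymqz
Hunk 5: at line 4 remove [fbh,eci] add [tyggl,jfw,rnt] -> 10 lines: koso ruvv axdiu sbrgg xnts tyggl jfw rnt ubtoy ymqz
Hunk 6: at line 2 remove [axdiu,sbrgg,xnts] add [kpxjj] -> 8 lines: koso ruvv kpxjj tyggl jfw rnt ubtoy ymqz
Final line count: 8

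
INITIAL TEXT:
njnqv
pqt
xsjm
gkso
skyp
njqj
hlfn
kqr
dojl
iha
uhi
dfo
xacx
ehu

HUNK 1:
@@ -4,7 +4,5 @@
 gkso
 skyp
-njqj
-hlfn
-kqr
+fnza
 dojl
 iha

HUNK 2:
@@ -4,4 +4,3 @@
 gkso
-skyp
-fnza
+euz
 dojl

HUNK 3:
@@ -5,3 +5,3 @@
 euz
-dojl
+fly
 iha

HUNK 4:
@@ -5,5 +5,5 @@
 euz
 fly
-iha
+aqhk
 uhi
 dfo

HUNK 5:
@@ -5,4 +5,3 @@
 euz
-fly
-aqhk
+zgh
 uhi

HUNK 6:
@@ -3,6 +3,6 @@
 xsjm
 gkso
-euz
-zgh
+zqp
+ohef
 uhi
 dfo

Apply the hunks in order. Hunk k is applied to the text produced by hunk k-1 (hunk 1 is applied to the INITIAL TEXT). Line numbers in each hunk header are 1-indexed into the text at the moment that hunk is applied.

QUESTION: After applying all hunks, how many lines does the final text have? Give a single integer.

Answer: 10

Derivation:
Hunk 1: at line 4 remove [njqj,hlfn,kqr] add [fnza] -> 12 lines: njnqv pqt xsjm gkso skyp fnza dojl iha uhi dfo xacx ehu
Hunk 2: at line 4 remove [skyp,fnza] add [euz] -> 11 lines: njnqv pqt xsjm gkso euz dojl iha uhi dfo xacx ehu
Hunk 3: at line 5 remove [dojl] add [fly] -> 11 lines: njnqv pqt xsjm gkso euz fly iha uhi dfo xacx ehu
Hunk 4: at line 5 remove [iha] add [aqhk] -> 11 lines: njnqv pqt xsjm gkso euz fly aqhk uhi dfo xacx ehu
Hunk 5: at line 5 remove [fly,aqhk] add [zgh] -> 10 lines: njnqv pqt xsjm gkso euz zgh uhi dfo xacx ehu
Hunk 6: at line 3 remove [euz,zgh] add [zqp,ohef] -> 10 lines: njnqv pqt xsjm gkso zqp ohef uhi dfo xacx ehu
Final line count: 10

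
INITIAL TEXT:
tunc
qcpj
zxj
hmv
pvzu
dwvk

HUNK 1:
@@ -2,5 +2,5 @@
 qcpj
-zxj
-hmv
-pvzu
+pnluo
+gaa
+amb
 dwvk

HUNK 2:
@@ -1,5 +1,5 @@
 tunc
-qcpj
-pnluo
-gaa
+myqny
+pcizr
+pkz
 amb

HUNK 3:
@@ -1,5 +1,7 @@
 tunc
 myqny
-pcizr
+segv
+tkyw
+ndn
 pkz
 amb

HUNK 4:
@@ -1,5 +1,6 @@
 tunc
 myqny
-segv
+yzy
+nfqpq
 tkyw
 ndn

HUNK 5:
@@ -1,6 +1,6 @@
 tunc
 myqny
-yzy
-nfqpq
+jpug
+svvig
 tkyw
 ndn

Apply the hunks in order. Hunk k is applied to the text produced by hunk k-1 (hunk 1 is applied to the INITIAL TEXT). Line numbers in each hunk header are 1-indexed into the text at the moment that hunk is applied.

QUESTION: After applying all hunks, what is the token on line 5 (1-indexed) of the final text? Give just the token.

Answer: tkyw

Derivation:
Hunk 1: at line 2 remove [zxj,hmv,pvzu] add [pnluo,gaa,amb] -> 6 lines: tunc qcpj pnluo gaa amb dwvk
Hunk 2: at line 1 remove [qcpj,pnluo,gaa] add [myqny,pcizr,pkz] -> 6 lines: tunc myqny pcizr pkz amb dwvk
Hunk 3: at line 1 remove [pcizr] add [segv,tkyw,ndn] -> 8 lines: tunc myqny segv tkyw ndn pkz amb dwvk
Hunk 4: at line 1 remove [segv] add [yzy,nfqpq] -> 9 lines: tunc myqny yzy nfqpq tkyw ndn pkz amb dwvk
Hunk 5: at line 1 remove [yzy,nfqpq] add [jpug,svvig] -> 9 lines: tunc myqny jpug svvig tkyw ndn pkz amb dwvk
Final line 5: tkyw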